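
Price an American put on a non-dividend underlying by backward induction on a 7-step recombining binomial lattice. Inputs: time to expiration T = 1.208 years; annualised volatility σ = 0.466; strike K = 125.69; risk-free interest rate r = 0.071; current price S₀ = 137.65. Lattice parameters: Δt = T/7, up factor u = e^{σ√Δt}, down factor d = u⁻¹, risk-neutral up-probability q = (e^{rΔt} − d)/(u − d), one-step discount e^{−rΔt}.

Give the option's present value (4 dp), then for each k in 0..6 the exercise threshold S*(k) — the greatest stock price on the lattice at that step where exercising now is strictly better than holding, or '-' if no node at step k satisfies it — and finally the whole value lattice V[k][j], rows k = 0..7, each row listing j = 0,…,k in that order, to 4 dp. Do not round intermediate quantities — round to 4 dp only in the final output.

params: Δt=0.17257 u=1.21359 d=0.82400 q=0.48340 e^(-rΔt)=0.98782
t_7 payoffs: 90.1868 73.4007 48.6780 12.2664 0.0000 0.0000 0.0000 0.0000
t_6: node(6,0) S=43.0864 payoff=82.6036 vs cont=81.0730 → 82.6036 [stop]  node(6,1) S=63.4579 payoff=62.2321 vs cont=60.7015 → 62.2321 [stop]  node(6,2) S=93.4611 payoff=32.2289 vs cont=30.6983 → 32.2289 [stop]  node(6,3) S=137.6500 payoff=0.0000 vs cont=6.2597 → 6.2597 [wait]  node(6,4) S=202.7316 payoff=0.0000 vs cont=0.0000 → 0.0000 [wait]  node(6,5) S=298.5842 payoff=0.0000 vs cont=0.0000 → 0.0000 [wait]  node(6,6) S=439.7563 payoff=0.0000 vs cont=0.0000 → 0.0000 [wait]  ⇒ S*(6)=93.4611
t_5: node(5,0) S=52.2893 payoff=73.4007 vs cont=71.8700 → 73.4007 [stop]  node(5,1) S=77.0120 payoff=48.6780 vs cont=47.1474 → 48.6780 [stop]  node(5,2) S=113.4236 payoff=12.2664 vs cont=19.4358 → 19.4358 [wait]  node(5,3) S=167.0509 payoff=0.0000 vs cont=3.1944 → 3.1944 [wait]  node(5,4) S=246.0334 payoff=0.0000 vs cont=0.0000 → 0.0000 [wait]  node(5,5) S=362.3593 payoff=0.0000 vs cont=0.0000 → 0.0000 [wait]  ⇒ S*(5)=77.0120
t_4: node(4,0) S=63.4579 payoff=62.2321 vs cont=60.7015 → 62.2321 [stop]  node(4,1) S=93.4611 payoff=32.2289 vs cont=34.1218 → 34.1218 [wait]  node(4,2) S=137.6500 payoff=0.0000 vs cont=11.4437 → 11.4437 [wait]  node(4,3) S=202.7316 payoff=0.0000 vs cont=1.6301 → 1.6301 [wait]  node(4,4) S=298.5842 payoff=0.0000 vs cont=0.0000 → 0.0000 [wait]  ⇒ S*(4)=63.4579
t_3: node(3,0) S=77.0120 payoff=48.6780 vs cont=48.0513 → 48.6780 [stop]  node(3,1) S=113.4236 payoff=12.2664 vs cont=22.8772 → 22.8772 [wait]  node(3,2) S=167.0509 payoff=0.0000 vs cont=6.6182 → 6.6182 [wait]  node(3,3) S=246.0334 payoff=0.0000 vs cont=0.8319 → 0.8319 [wait]  ⇒ S*(3)=77.0120
t_2: node(2,0) S=93.4611 payoff=32.2289 vs cont=35.7650 → 35.7650 [wait]  node(2,1) S=137.6500 payoff=0.0000 vs cont=14.8348 → 14.8348 [wait]  node(2,2) S=202.7316 payoff=0.0000 vs cont=3.7746 → 3.7746 [wait]  ⇒ S*(2)=-
t_1: node(1,0) S=113.4236 payoff=12.2664 vs cont=25.3351 → 25.3351 [wait]  node(1,1) S=167.0509 payoff=0.0000 vs cont=9.3728 → 9.3728 [wait]  ⇒ S*(1)=-
t_0: node(0,0) S=137.6500 payoff=0.0000 vs cont=17.4044 → 17.4044 [wait]  ⇒ S*(0)=-

price = 17.4044
boundary = - - - 77.0120 63.4579 77.0120 93.4611
tree:
17.4044
25.3351 9.3728
35.7650 14.8348 3.7746
48.6780 22.8772 6.6182 0.8319
62.2321 34.1218 11.4437 1.6301 0.0000
73.4007 48.6780 19.4358 3.1944 0.0000 0.0000
82.6036 62.2321 32.2289 6.2597 0.0000 0.0000 0.0000
90.1868 73.4007 48.6780 12.2664 0.0000 0.0000 0.0000 0.0000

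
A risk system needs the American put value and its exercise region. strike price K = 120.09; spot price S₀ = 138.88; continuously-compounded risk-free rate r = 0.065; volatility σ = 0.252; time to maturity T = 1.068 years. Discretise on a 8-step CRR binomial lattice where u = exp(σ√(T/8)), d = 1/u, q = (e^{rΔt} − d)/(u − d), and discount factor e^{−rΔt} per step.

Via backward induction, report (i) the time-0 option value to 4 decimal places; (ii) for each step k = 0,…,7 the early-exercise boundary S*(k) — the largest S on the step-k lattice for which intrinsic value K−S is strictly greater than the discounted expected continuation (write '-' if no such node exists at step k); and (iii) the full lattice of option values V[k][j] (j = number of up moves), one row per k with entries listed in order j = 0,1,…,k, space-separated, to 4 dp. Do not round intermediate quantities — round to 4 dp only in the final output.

params: Δt=0.13350 u=1.09645 d=0.91204 q=0.52426 e^(-rΔt)=0.99136
t_8 payoffs: 53.6027 40.1592 23.9976 4.5681 0.0000 0.0000 0.0000 0.0000 0.0000
t_7: node(7,0) S=72.8998 payoff=47.1902 vs cont=46.1526 → 47.1902 [stop]  node(7,1) S=87.6399 payoff=32.4501 vs cont=31.4126 → 32.4501 [stop]  node(7,2) S=105.3603 payoff=14.7297 vs cont=13.6922 → 14.7297 [stop]  node(7,3) S=126.6637 payoff=0.0000 vs cont=2.1544 → 2.1544 [wait]  node(7,4) S=152.2745 payoff=0.0000 vs cont=0.0000 → 0.0000 [wait]  node(7,5) S=183.0638 payoff=0.0000 vs cont=0.0000 → 0.0000 [wait]  node(7,6) S=220.0786 payoff=0.0000 vs cont=0.0000 → 0.0000 [wait]  node(7,7) S=264.5776 payoff=0.0000 vs cont=0.0000 → 0.0000 [wait]  ⇒ S*(7)=105.3603
t_6: node(6,0) S=79.9308 payoff=40.1592 vs cont=39.1217 → 40.1592 [stop]  node(6,1) S=96.0924 payoff=23.9976 vs cont=22.9600 → 23.9976 [stop]  node(6,2) S=115.5219 payoff=4.5681 vs cont=8.0667 → 8.0667 [wait]  node(6,3) S=138.8800 payoff=0.0000 vs cont=1.0161 → 1.0161 [wait]  node(6,4) S=166.9610 payoff=0.0000 vs cont=0.0000 → 0.0000 [wait]  node(6,5) S=200.7198 payoff=0.0000 vs cont=0.0000 → 0.0000 [wait]  node(6,6) S=241.3045 payoff=0.0000 vs cont=0.0000 → 0.0000 [wait]  ⇒ S*(6)=96.0924
t_5: node(5,0) S=87.6399 payoff=32.4501 vs cont=31.4126 → 32.4501 [stop]  node(5,1) S=105.3603 payoff=14.7297 vs cont=15.5105 → 15.5105 [wait]  node(5,2) S=126.6637 payoff=0.0000 vs cont=4.3326 → 4.3326 [wait]  node(5,3) S=152.2745 payoff=0.0000 vs cont=0.4792 → 0.4792 [wait]  node(5,4) S=183.0638 payoff=0.0000 vs cont=0.0000 → 0.0000 [wait]  node(5,5) S=220.0786 payoff=0.0000 vs cont=0.0000 → 0.0000 [wait]  ⇒ S*(5)=87.6399
t_4: node(4,0) S=96.0924 payoff=23.9976 vs cont=23.3658 → 23.9976 [stop]  node(4,1) S=115.5219 payoff=4.5681 vs cont=9.5670 → 9.5670 [wait]  node(4,2) S=138.8800 payoff=0.0000 vs cont=2.2925 → 2.2925 [wait]  node(4,3) S=166.9610 payoff=0.0000 vs cont=0.2260 → 0.2260 [wait]  node(4,4) S=200.7198 payoff=0.0000 vs cont=0.0000 → 0.0000 [wait]  ⇒ S*(4)=96.0924
t_3: node(3,0) S=105.3603 payoff=14.7297 vs cont=16.2903 → 16.2903 [wait]  node(3,1) S=126.6637 payoff=0.0000 vs cont=5.7036 → 5.7036 [wait]  node(3,2) S=152.2745 payoff=0.0000 vs cont=1.1987 → 1.1987 [wait]  node(3,3) S=183.0638 payoff=0.0000 vs cont=0.1066 → 0.1066 [wait]  ⇒ S*(3)=-
t_2: node(2,0) S=115.5219 payoff=4.5681 vs cont=10.6473 → 10.6473 [wait]  node(2,1) S=138.8800 payoff=0.0000 vs cont=3.3130 → 3.3130 [wait]  node(2,2) S=166.9610 payoff=0.0000 vs cont=0.6207 → 0.6207 [wait]  ⇒ S*(2)=-
t_1: node(1,0) S=126.6637 payoff=0.0000 vs cont=6.7435 → 6.7435 [wait]  node(1,1) S=152.2745 payoff=0.0000 vs cont=1.8851 → 1.8851 [wait]  ⇒ S*(1)=-
t_0: node(0,0) S=138.8800 payoff=0.0000 vs cont=4.1602 → 4.1602 [wait]  ⇒ S*(0)=-

price = 4.1602
boundary = - - - - 96.0924 87.6399 96.0924 105.3603
tree:
4.1602
6.7435 1.8851
10.6473 3.3130 0.6207
16.2903 5.7036 1.1987 0.1066
23.9976 9.5670 2.2925 0.2260 0.0000
32.4501 15.5105 4.3326 0.4792 0.0000 0.0000
40.1592 23.9976 8.0667 1.0161 0.0000 0.0000 0.0000
47.1902 32.4501 14.7297 2.1544 0.0000 0.0000 0.0000 0.0000
53.6027 40.1592 23.9976 4.5681 0.0000 0.0000 0.0000 0.0000 0.0000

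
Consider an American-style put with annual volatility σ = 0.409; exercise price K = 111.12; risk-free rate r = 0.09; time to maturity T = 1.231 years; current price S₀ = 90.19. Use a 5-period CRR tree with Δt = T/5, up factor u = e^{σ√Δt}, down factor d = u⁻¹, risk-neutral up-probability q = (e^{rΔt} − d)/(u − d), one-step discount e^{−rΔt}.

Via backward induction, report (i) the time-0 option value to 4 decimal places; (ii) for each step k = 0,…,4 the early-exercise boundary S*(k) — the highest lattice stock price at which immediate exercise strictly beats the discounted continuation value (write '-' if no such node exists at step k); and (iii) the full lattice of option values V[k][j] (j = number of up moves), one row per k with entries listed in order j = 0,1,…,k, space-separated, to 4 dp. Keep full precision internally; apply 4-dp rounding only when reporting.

price = 24.9763
boundary = - 73.6246 60.1017 73.6246 90.1900
tree:
24.9763
37.4954 13.7785
51.0183 23.2610 5.0685
62.0573 37.4954 10.3008 0.1498
71.0688 51.0183 20.9300 0.3090 0.0000
78.4251 62.0573 37.4954 0.6374 0.0000 0.0000

params: Δt=0.24620 u=1.22500 d=0.81633 q=0.50426 e^(-rΔt)=0.97809
t_5 payoffs: 78.4251 62.0573 37.4954 0.6374 0.0000 0.0000
t_4: node(4,0) S=40.0512 payoff=71.0688 vs cont=68.6337 → 71.0688 [stop]  node(4,1) S=60.1017 payoff=51.0183 vs cont=48.5831 → 51.0183 [stop]  node(4,2) S=90.1900 payoff=20.9300 vs cont=18.4949 → 20.9300 [stop]  node(4,3) S=135.3411 payoff=0.0000 vs cont=0.3090 → 0.3090 [wait]  node(4,4) S=203.0958 payoff=0.0000 vs cont=0.0000 → 0.0000 [wait]  ⇒ S*(4)=90.1900
t_3: node(3,0) S=49.0627 payoff=62.0573 vs cont=59.6222 → 62.0573 [stop]  node(3,1) S=73.6246 payoff=37.4954 vs cont=35.0603 → 37.4954 [stop]  node(3,2) S=110.4826 payoff=0.6374 vs cont=10.3008 → 10.3008 [wait]  node(3,3) S=165.7927 payoff=0.0000 vs cont=0.1498 → 0.1498 [wait]  ⇒ S*(3)=73.6246
t_2: node(2,0) S=60.1017 payoff=51.0183 vs cont=48.5831 → 51.0183 [stop]  node(2,1) S=90.1900 payoff=20.9300 vs cont=23.2610 → 23.2610 [wait]  node(2,2) S=135.3411 payoff=0.0000 vs cont=5.0685 → 5.0685 [wait]  ⇒ S*(2)=60.1017
t_1: node(1,0) S=73.6246 payoff=37.4954 vs cont=36.2100 → 37.4954 [stop]  node(1,1) S=110.4826 payoff=0.6374 vs cont=13.7785 → 13.7785 [wait]  ⇒ S*(1)=73.6246
t_0: node(0,0) S=90.1900 payoff=20.9300 vs cont=24.9763 → 24.9763 [wait]  ⇒ S*(0)=-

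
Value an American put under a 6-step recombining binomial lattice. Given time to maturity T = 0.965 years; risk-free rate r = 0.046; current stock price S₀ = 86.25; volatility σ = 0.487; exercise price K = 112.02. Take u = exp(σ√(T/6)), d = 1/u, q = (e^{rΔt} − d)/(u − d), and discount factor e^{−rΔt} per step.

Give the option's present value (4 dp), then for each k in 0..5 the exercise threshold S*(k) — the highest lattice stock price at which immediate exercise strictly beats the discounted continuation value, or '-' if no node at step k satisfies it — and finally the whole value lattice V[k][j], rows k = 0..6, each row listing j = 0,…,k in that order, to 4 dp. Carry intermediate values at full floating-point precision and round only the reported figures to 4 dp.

price = 32.0604
boundary = - - 58.3604 48.0062 58.3604 70.9477
tree:
32.0604
42.2677 21.0664
53.6596 30.1002 11.2209
64.0138 41.2521 18.0111 3.7477
72.5309 53.6596 27.9243 7.1266 0.0000
79.5370 64.0138 41.0723 13.5518 0.0000 0.0000
85.3001 72.5309 53.6596 25.7700 0.0000 0.0000 0.0000

Δt=0.16083  u=1.21568  d=0.82258  q=0.47022  discount=0.99263
step 6 (expiry): payoffs max(K−S,0) = 85.3001 72.5309 53.6596 25.7700 0.0000 0.0000 0.0000
step 5: (k=5,j=0): S=32.4830, (K−S)⁺=79.5370, hold=78.7113 ⇒ V=79.5370 exercise | (k=5,j=1): S=48.0062, (K−S)⁺=64.0138, hold=63.1881 ⇒ V=64.0138 exercise | (k=5,j=2): S=70.9477, (K−S)⁺=41.0723, hold=40.2466 ⇒ V=41.0723 exercise | (k=5,j=3): S=104.8527, (K−S)⁺=7.1673, hold=13.5518 ⇒ V=13.5518 continue | (k=5,j=4): S=154.9605, (K−S)⁺=0.0000, hold=0.0000 ⇒ V=0.0000 continue | (k=5,j=5): S=229.0140, (K−S)⁺=0.0000, hold=0.0000 ⇒ V=0.0000 continue  boundary S*=70.9477
step 4: (k=4,j=0): S=39.4891, (K−S)⁺=72.5309, hold=71.7052 ⇒ V=72.5309 exercise | (k=4,j=1): S=58.3604, (K−S)⁺=53.6596, hold=52.8339 ⇒ V=53.6596 exercise | (k=4,j=2): S=86.2500, (K−S)⁺=25.7700, hold=27.9243 ⇒ V=27.9243 continue | (k=4,j=3): S=127.4677, (K−S)⁺=0.0000, hold=7.1266 ⇒ V=7.1266 continue | (k=4,j=4): S=188.3829, (K−S)⁺=0.0000, hold=0.0000 ⇒ V=0.0000 continue  boundary S*=58.3604
step 3: (k=3,j=0): S=48.0062, (K−S)⁺=64.0138, hold=63.1881 ⇒ V=64.0138 exercise | (k=3,j=1): S=70.9477, (K−S)⁺=41.0723, hold=41.2521 ⇒ V=41.2521 continue | (k=3,j=2): S=104.8527, (K−S)⁺=7.1673, hold=18.0111 ⇒ V=18.0111 continue | (k=3,j=3): S=154.9605, (K−S)⁺=0.0000, hold=3.7477 ⇒ V=3.7477 continue  boundary S*=48.0062
step 2: (k=2,j=0): S=58.3604, (K−S)⁺=53.6596, hold=52.9179 ⇒ V=53.6596 exercise | (k=2,j=1): S=86.2500, (K−S)⁺=25.7700, hold=30.1002 ⇒ V=30.1002 continue | (k=2,j=2): S=127.4677, (K−S)⁺=0.0000, hold=11.2209 ⇒ V=11.2209 continue  boundary S*=58.3604
step 1: (k=1,j=0): S=70.9477, (K−S)⁺=41.0723, hold=42.2677 ⇒ V=42.2677 continue | (k=1,j=1): S=104.8527, (K−S)⁺=7.1673, hold=21.0664 ⇒ V=21.0664 continue  boundary S*=-
step 0: (k=0,j=0): S=86.2500, (K−S)⁺=25.7700, hold=32.0604 ⇒ V=32.0604 continue  boundary S*=-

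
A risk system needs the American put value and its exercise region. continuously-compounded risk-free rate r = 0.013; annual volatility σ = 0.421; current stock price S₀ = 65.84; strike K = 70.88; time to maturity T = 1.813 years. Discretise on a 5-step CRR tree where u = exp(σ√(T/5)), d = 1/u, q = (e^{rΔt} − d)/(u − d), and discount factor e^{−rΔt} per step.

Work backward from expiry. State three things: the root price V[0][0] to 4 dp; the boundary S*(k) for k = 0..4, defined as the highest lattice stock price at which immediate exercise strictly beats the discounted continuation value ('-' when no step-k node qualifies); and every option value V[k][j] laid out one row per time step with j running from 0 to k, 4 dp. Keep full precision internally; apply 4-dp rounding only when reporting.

price = 17.6046
boundary = - - - 30.7748 39.6546
tree:
17.6046
24.1682 9.6439
31.9007 14.8262 3.3134
40.1052 22.0546 6.0110 0.0000
46.9966 31.2254 10.9050 0.0000 0.0000
52.3447 40.1052 19.7834 0.0000 0.0000 0.0000

params: Δt=0.36260 u=1.28854 d=0.77607 q=0.44618 e^(-rΔt)=0.99530
t_5 payoffs: 52.3447 40.1052 19.7834 0.0000 0.0000 0.0000
t_4: node(4,0) S=23.8834 payoff=46.9966 vs cont=46.6632 → 46.9966 [stop]  node(4,1) S=39.6546 payoff=31.2254 vs cont=30.8921 → 31.2254 [stop]  node(4,2) S=65.8400 payoff=5.0400 vs cont=10.9050 → 10.9050 [wait]  node(4,3) S=109.3166 payoff=0.0000 vs cont=0.0000 → 0.0000 [wait]  node(4,4) S=181.5025 payoff=0.0000 vs cont=0.0000 → 0.0000 [wait]  ⇒ S*(4)=39.6546
t_3: node(3,0) S=30.7748 payoff=40.1052 vs cont=39.7719 → 40.1052 [stop]  node(3,1) S=51.0966 payoff=19.7834 vs cont=22.0546 → 22.0546 [wait]  node(3,2) S=84.8375 payoff=0.0000 vs cont=6.0110 → 6.0110 [wait]  node(3,3) S=140.8590 payoff=0.0000 vs cont=0.0000 → 0.0000 [wait]  ⇒ S*(3)=30.7748
t_2: node(2,0) S=39.6546 payoff=31.2254 vs cont=31.9007 → 31.9007 [wait]  node(2,1) S=65.8400 payoff=5.0400 vs cont=14.8262 → 14.8262 [wait]  node(2,2) S=109.3166 payoff=0.0000 vs cont=3.3134 → 3.3134 [wait]  ⇒ S*(2)=-
t_1: node(1,0) S=51.0966 payoff=19.7834 vs cont=24.1682 → 24.1682 [wait]  node(1,1) S=84.8375 payoff=0.0000 vs cont=9.6439 → 9.6439 [wait]  ⇒ S*(1)=-
t_0: node(0,0) S=65.8400 payoff=5.0400 vs cont=17.6046 → 17.6046 [wait]  ⇒ S*(0)=-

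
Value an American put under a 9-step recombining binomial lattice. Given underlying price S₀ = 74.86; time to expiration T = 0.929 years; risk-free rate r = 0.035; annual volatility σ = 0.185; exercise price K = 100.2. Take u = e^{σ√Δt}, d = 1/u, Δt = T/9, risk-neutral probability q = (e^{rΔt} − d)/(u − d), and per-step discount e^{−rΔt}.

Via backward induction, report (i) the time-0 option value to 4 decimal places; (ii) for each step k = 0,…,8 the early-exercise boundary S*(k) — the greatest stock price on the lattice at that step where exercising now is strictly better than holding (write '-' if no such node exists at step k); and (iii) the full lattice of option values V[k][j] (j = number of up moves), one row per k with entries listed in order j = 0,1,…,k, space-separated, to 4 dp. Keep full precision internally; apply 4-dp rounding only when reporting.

Δt=0.10322, u=1.06124, d=0.94229, q=0.51557, disc=e^(-rΔt)=0.99639
k=9 terminal: V=max(K-S,0) → 56.3539 50.8193 44.5861 37.5660 29.6598 20.7556 10.7275 0.0000 0.0000 0.0000
k=8: j=0 S=46.5312 intr=53.6688 cont=53.3075 V=53.6688[EX]; j=1 S=52.4047 intr=47.7953 cont=47.4339 V=47.7953[EX]; j=2 S=59.0197 intr=41.1803 cont=40.8190 V=41.1803[EX]; j=3 S=66.4696 intr=33.7304 cont=33.3690 V=33.7304[EX]; j=4 S=74.8600 intr=25.3400 cont=24.9787 V=25.3400[EX]; j=5 S=84.3095 intr=15.8905 cont=15.5292 V=15.8905[EX]; j=6 S=94.9517 intr=5.2483 cont=5.1779 V=5.2483[EX]; j=7 S=106.9373 intr=0.0000 cont=0.0000 V=0.0000[hold]; j=8 S=120.4359 intr=0.0000 cont=0.0000 V=0.0000[hold]  S*(8)=94.9517
k=7: j=0 S=49.3807 intr=50.8193 cont=50.4580 V=50.8193[EX]; j=1 S=55.6139 intr=44.5861 cont=44.2247 V=44.5861[EX]; j=2 S=62.6340 intr=37.5660 cont=37.2047 V=37.5660[EX]; j=3 S=70.5402 intr=29.6598 cont=29.2985 V=29.6598[EX]; j=4 S=79.4444 intr=20.7556 cont=20.3943 V=20.7556[EX]; j=5 S=89.4725 intr=10.7275 cont=10.3662 V=10.7275[EX]; j=6 S=100.7665 intr=0.0000 cont=2.5332 V=2.5332[hold]; j=7 S=113.4861 intr=0.0000 cont=0.0000 V=0.0000[hold]  S*(7)=89.4725
k=6: j=0 S=52.4047 intr=47.7953 cont=47.4339 V=47.7953[EX]; j=1 S=59.0197 intr=41.1803 cont=40.8190 V=41.1803[EX]; j=2 S=66.4696 intr=33.7304 cont=33.3690 V=33.7304[EX]; j=3 S=74.8600 intr=25.3400 cont=24.9787 V=25.3400[EX]; j=4 S=84.3095 intr=15.8905 cont=15.5292 V=15.8905[EX]; j=5 S=94.9517 intr=5.2483 cont=6.4793 V=6.4793[hold]; j=6 S=106.9373 intr=0.0000 cont=1.2227 V=1.2227[hold]  S*(6)=84.3095
k=5: j=0 S=55.6139 intr=44.5861 cont=44.2247 V=44.5861[EX]; j=1 S=62.6340 intr=37.5660 cont=37.2047 V=37.5660[EX]; j=2 S=70.5402 intr=29.6598 cont=29.2985 V=29.6598[EX]; j=3 S=79.4444 intr=20.7556 cont=20.3943 V=20.7556[EX]; j=4 S=89.4725 intr=10.7275 cont=10.9985 V=10.9985[hold]; j=5 S=100.7665 intr=0.0000 cont=3.7556 V=3.7556[hold]  S*(5)=79.4444
k=4: j=0 S=59.0197 intr=41.1803 cont=40.8190 V=41.1803[EX]; j=1 S=66.4696 intr=33.7304 cont=33.3690 V=33.7304[EX]; j=2 S=74.8600 intr=25.3400 cont=24.9787 V=25.3400[EX]; j=3 S=84.3095 intr=15.8905 cont=15.6684 V=15.8905[EX]; j=4 S=94.9517 intr=5.2483 cont=7.2381 V=7.2381[hold]  S*(4)=84.3095
k=3: j=0 S=62.6340 intr=37.5660 cont=37.2047 V=37.5660[EX]; j=1 S=70.5402 intr=29.6598 cont=29.2985 V=29.6598[EX]; j=2 S=79.4444 intr=20.7556 cont=20.3943 V=20.7556[EX]; j=3 S=89.4725 intr=10.7275 cont=11.3883 V=11.3883[hold]  S*(3)=79.4444
k=2: j=0 S=66.4696 intr=33.7304 cont=33.3690 V=33.7304[EX]; j=1 S=74.8600 intr=25.3400 cont=24.9787 V=25.3400[EX]; j=2 S=84.3095 intr=15.8905 cont=15.8687 V=15.8905[EX]  S*(2)=84.3095
k=1: j=0 S=70.5402 intr=29.6598 cont=29.2985 V=29.6598[EX]; j=1 S=79.4444 intr=20.7556 cont=20.3943 V=20.7556[EX]  S*(1)=79.4444
k=0: j=0 S=74.8600 intr=25.3400 cont=24.9787 V=25.3400[EX]  S*(0)=74.8600

price = 25.3400
boundary = 74.8600 79.4444 84.3095 79.4444 84.3095 79.4444 84.3095 89.4725 94.9517
tree:
25.3400
29.6598 20.7556
33.7304 25.3400 15.8905
37.5660 29.6598 20.7556 11.3883
41.1803 33.7304 25.3400 15.8905 7.2381
44.5861 37.5660 29.6598 20.7556 10.9985 3.7556
47.7953 41.1803 33.7304 25.3400 15.8905 6.4793 1.2227
50.8193 44.5861 37.5660 29.6598 20.7556 10.7275 2.5332 0.0000
53.6688 47.7953 41.1803 33.7304 25.3400 15.8905 5.2483 0.0000 0.0000
56.3539 50.8193 44.5861 37.5660 29.6598 20.7556 10.7275 0.0000 0.0000 0.0000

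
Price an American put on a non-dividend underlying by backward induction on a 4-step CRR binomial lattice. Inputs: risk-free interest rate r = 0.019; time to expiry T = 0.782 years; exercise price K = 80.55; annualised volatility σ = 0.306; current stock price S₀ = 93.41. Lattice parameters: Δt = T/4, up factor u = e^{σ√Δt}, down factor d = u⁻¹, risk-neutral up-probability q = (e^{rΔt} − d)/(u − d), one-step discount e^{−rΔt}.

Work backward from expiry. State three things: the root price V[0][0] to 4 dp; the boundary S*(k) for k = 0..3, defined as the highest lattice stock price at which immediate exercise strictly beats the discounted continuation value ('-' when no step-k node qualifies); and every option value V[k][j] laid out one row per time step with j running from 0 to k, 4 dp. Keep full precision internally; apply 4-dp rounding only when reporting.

params: Δt=0.19550 u=1.14488 d=0.87345 q=0.47994 e^(-rΔt)=0.99629
t_4 payoffs: 26.1806 9.2854 0.0000 0.0000 0.0000
t_3: node(3,0) S=62.2464 payoff=18.3036 vs cont=18.0049 → 18.3036 [stop]  node(3,1) S=81.5894 payoff=0.0000 vs cont=4.8111 → 4.8111 [wait]  node(3,2) S=106.9432 payoff=0.0000 vs cont=0.0000 → 0.0000 [wait]  node(3,3) S=140.1756 payoff=0.0000 vs cont=0.0000 → 0.0000 [wait]  ⇒ S*(3)=62.2464
t_2: node(2,0) S=71.2646 payoff=9.2854 vs cont=11.7842 → 11.7842 [wait]  node(2,1) S=93.4100 payoff=0.0000 vs cont=2.4928 → 2.4928 [wait]  node(2,2) S=122.4370 payoff=0.0000 vs cont=0.0000 → 0.0000 [wait]  ⇒ S*(2)=-
t_1: node(1,0) S=81.5894 payoff=0.0000 vs cont=7.2977 → 7.2977 [wait]  node(1,1) S=106.9432 payoff=0.0000 vs cont=1.2916 → 1.2916 [wait]  ⇒ S*(1)=-
t_0: node(0,0) S=93.4100 payoff=0.0000 vs cont=4.3988 → 4.3988 [wait]  ⇒ S*(0)=-

price = 4.3988
boundary = - - - 62.2464
tree:
4.3988
7.2977 1.2916
11.7842 2.4928 0.0000
18.3036 4.8111 0.0000 0.0000
26.1806 9.2854 0.0000 0.0000 0.0000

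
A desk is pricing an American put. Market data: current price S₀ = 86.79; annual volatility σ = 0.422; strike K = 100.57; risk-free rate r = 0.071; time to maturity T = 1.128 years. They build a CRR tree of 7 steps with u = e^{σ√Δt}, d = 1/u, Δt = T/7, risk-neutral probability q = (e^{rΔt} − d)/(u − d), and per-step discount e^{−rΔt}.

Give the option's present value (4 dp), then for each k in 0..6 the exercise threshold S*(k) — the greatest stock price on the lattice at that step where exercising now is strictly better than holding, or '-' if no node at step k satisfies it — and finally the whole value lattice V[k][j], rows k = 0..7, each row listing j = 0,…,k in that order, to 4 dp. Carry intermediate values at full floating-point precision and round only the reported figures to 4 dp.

price = 20.4662
boundary = - - 61.8485 52.2106 61.8485 73.2655 86.7900
tree:
20.4662
28.6757 12.4537
38.7215 18.9559 6.0195
48.3594 27.7695 10.2831 1.7502
56.4954 38.7215 17.0911 3.4818 0.0000
63.3635 48.3594 27.3045 6.9267 0.0000 0.0000
69.1614 56.4954 38.7215 13.7800 0.0000 0.0000 0.0000
74.0558 63.3635 48.3594 27.3045 0.0000 0.0000 0.0000 0.0000

params: Δt=0.16114 u=1.18460 d=0.84417 q=0.49155 e^(-rΔt)=0.98862
t_7 payoffs: 74.0558 63.3635 48.3594 27.3045 0.0000 0.0000 0.0000 0.0000
t_6: node(6,0) S=31.4086 payoff=69.1614 vs cont=68.0174 → 69.1614 [stop]  node(6,1) S=44.0746 payoff=56.4954 vs cont=55.3513 → 56.4954 [stop]  node(6,2) S=61.8485 payoff=38.7215 vs cont=37.5774 → 38.7215 [stop]  node(6,3) S=86.7900 payoff=13.7800 vs cont=13.7250 → 13.7800 [stop]  node(6,4) S=121.7896 payoff=0.0000 vs cont=0.0000 → 0.0000 [wait]  node(6,5) S=170.9034 payoff=0.0000 vs cont=0.0000 → 0.0000 [wait]  node(6,6) S=239.8232 payoff=0.0000 vs cont=0.0000 → 0.0000 [wait]  ⇒ S*(6)=86.7900
t_5: node(5,0) S=37.2065 payoff=63.3635 vs cont=62.2195 → 63.3635 [stop]  node(5,1) S=52.2106 payoff=48.3594 vs cont=47.2153 → 48.3594 [stop]  node(5,2) S=73.2655 payoff=27.3045 vs cont=26.1604 → 27.3045 [stop]  node(5,3) S=102.8111 payoff=0.0000 vs cont=6.9267 → 6.9267 [wait]  node(5,4) S=144.2715 payoff=0.0000 vs cont=0.0000 → 0.0000 [wait]  node(5,5) S=202.4515 payoff=0.0000 vs cont=0.0000 → 0.0000 [wait]  ⇒ S*(5)=73.2655
t_4: node(4,0) S=44.0746 payoff=56.4954 vs cont=55.3513 → 56.4954 [stop]  node(4,1) S=61.8485 payoff=38.7215 vs cont=37.5774 → 38.7215 [stop]  node(4,2) S=86.7900 payoff=13.7800 vs cont=17.0911 → 17.0911 [wait]  node(4,3) S=121.7896 payoff=0.0000 vs cont=3.4818 → 3.4818 [wait]  node(4,4) S=170.9034 payoff=0.0000 vs cont=0.0000 → 0.0000 [wait]  ⇒ S*(4)=61.8485
t_3: node(3,0) S=52.2106 payoff=48.3594 vs cont=47.2153 → 48.3594 [stop]  node(3,1) S=73.2655 payoff=27.3045 vs cont=27.7695 → 27.7695 [wait]  node(3,2) S=102.8111 payoff=0.0000 vs cont=10.2831 → 10.2831 [wait]  node(3,3) S=144.2715 payoff=0.0000 vs cont=1.7502 → 1.7502 [wait]  ⇒ S*(3)=52.2106
t_2: node(2,0) S=61.8485 payoff=38.7215 vs cont=37.8034 → 38.7215 [stop]  node(2,1) S=86.7900 payoff=13.7800 vs cont=18.9559 → 18.9559 [wait]  node(2,2) S=121.7896 payoff=0.0000 vs cont=6.0195 → 6.0195 [wait]  ⇒ S*(2)=61.8485
t_1: node(1,0) S=73.2655 payoff=27.3045 vs cont=28.6757 → 28.6757 [wait]  node(1,1) S=102.8111 payoff=0.0000 vs cont=12.4537 → 12.4537 [wait]  ⇒ S*(1)=-
t_0: node(0,0) S=86.7900 payoff=13.7800 vs cont=20.4662 → 20.4662 [wait]  ⇒ S*(0)=-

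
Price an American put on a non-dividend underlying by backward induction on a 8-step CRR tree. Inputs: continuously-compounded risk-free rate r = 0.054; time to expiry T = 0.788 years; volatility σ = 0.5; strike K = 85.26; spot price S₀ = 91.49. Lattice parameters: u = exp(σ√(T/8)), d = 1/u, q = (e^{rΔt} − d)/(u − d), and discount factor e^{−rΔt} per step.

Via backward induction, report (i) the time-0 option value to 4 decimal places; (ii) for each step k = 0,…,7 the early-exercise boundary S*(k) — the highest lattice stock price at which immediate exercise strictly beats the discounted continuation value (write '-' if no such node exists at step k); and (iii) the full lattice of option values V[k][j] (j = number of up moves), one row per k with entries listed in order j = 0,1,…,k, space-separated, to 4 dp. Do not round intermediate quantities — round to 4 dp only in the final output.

params: Δt=0.09850 u=1.16991 d=0.85477 q=0.47777 e^(-rΔt)=0.99470
t_8 payoffs: 59.1885 49.5765 36.4207 18.4146 0.0000 0.0000 0.0000 0.0000 0.0000
t_7: node(7,0) S=30.5012 payoff=54.7588 vs cont=54.3065 → 54.7588 [stop]  node(7,1) S=41.7463 payoff=43.5137 vs cont=43.0614 → 43.5137 [stop]  node(7,2) S=57.1374 payoff=28.1226 vs cont=27.6703 → 28.1226 [stop]  node(7,3) S=78.2029 payoff=7.0571 vs cont=9.5656 → 9.5656 [wait]  node(7,4) S=107.0347 payoff=0.0000 vs cont=0.0000 → 0.0000 [wait]  node(7,5) S=146.4963 payoff=0.0000 vs cont=0.0000 → 0.0000 [wait]  node(7,6) S=200.5067 payoff=0.0000 vs cont=0.0000 → 0.0000 [wait]  node(7,7) S=274.4295 payoff=0.0000 vs cont=0.0000 → 0.0000 [wait]  ⇒ S*(7)=57.1374
t_6: node(6,0) S=35.6835 payoff=49.5765 vs cont=49.1242 → 49.5765 [stop]  node(6,1) S=48.8393 payoff=36.4207 vs cont=35.9684 → 36.4207 [stop]  node(6,2) S=66.8454 payoff=18.4146 vs cont=19.1544 → 19.1544 [wait]  node(6,3) S=91.4900 payoff=0.0000 vs cont=4.9689 → 4.9689 [wait]  node(6,4) S=125.2206 payoff=0.0000 vs cont=0.0000 → 0.0000 [wait]  node(6,5) S=171.3870 payoff=0.0000 vs cont=0.0000 → 0.0000 [wait]  node(6,6) S=234.5740 payoff=0.0000 vs cont=0.0000 → 0.0000 [wait]  ⇒ S*(6)=48.8393
t_5: node(5,0) S=41.7463 payoff=43.5137 vs cont=43.0614 → 43.5137 [stop]  node(5,1) S=57.1374 payoff=28.1226 vs cont=28.0219 → 28.1226 [stop]  node(5,2) S=78.2029 payoff=7.0571 vs cont=12.3113 → 12.3113 [wait]  node(5,3) S=107.0347 payoff=0.0000 vs cont=2.5811 → 2.5811 [wait]  node(5,4) S=146.4963 payoff=0.0000 vs cont=0.0000 → 0.0000 [wait]  node(5,5) S=200.5067 payoff=0.0000 vs cont=0.0000 → 0.0000 [wait]  ⇒ S*(5)=57.1374
t_4: node(4,0) S=48.8393 payoff=36.4207 vs cont=35.9684 → 36.4207 [stop]  node(4,1) S=66.8454 payoff=18.4146 vs cont=20.4593 → 20.4593 [wait]  node(4,2) S=91.4900 payoff=0.0000 vs cont=7.6218 → 7.6218 [wait]  node(4,3) S=125.2206 payoff=0.0000 vs cont=1.3408 → 1.3408 [wait]  node(4,4) S=171.3870 payoff=0.0000 vs cont=0.0000 → 0.0000 [wait]  ⇒ S*(4)=48.8393
t_3: node(3,0) S=57.1374 payoff=28.1226 vs cont=28.6420 → 28.6420 [wait]  node(3,1) S=78.2029 payoff=7.0571 vs cont=14.2499 → 14.2499 [wait]  node(3,2) S=107.0347 payoff=0.0000 vs cont=4.5964 → 4.5964 [wait]  node(3,3) S=146.4963 payoff=0.0000 vs cont=0.6965 → 0.6965 [wait]  ⇒ S*(3)=-
t_2: node(2,0) S=66.8454 payoff=18.4146 vs cont=21.6504 → 21.6504 [wait]  node(2,1) S=91.4900 payoff=0.0000 vs cont=9.5866 → 9.5866 [wait]  node(2,2) S=125.2206 payoff=0.0000 vs cont=2.7186 → 2.7186 [wait]  ⇒ S*(2)=-
t_1: node(1,0) S=78.2029 payoff=7.0571 vs cont=15.8024 → 15.8024 [wait]  node(1,1) S=107.0347 payoff=0.0000 vs cont=6.2718 → 6.2718 [wait]  ⇒ S*(1)=-
t_0: node(0,0) S=91.4900 payoff=0.0000 vs cont=11.1893 → 11.1893 [wait]  ⇒ S*(0)=-

price = 11.1893
boundary = - - - - 48.8393 57.1374 48.8393 57.1374
tree:
11.1893
15.8024 6.2718
21.6504 9.5866 2.7186
28.6420 14.2499 4.5964 0.6965
36.4207 20.4593 7.6218 1.3408 0.0000
43.5137 28.1226 12.3113 2.5811 0.0000 0.0000
49.5765 36.4207 19.1544 4.9689 0.0000 0.0000 0.0000
54.7588 43.5137 28.1226 9.5656 0.0000 0.0000 0.0000 0.0000
59.1885 49.5765 36.4207 18.4146 0.0000 0.0000 0.0000 0.0000 0.0000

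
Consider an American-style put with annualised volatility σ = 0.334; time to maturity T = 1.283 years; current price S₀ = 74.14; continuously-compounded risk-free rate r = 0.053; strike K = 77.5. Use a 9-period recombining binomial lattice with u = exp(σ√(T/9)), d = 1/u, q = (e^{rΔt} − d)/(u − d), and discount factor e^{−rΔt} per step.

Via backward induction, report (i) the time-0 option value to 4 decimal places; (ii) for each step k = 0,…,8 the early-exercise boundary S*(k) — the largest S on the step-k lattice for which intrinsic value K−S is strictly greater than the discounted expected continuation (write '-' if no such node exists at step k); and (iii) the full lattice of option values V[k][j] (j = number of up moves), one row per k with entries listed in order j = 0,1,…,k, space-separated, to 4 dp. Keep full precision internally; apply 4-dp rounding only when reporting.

price = 10.9912
boundary = - - - 50.7867 44.7695 50.7867 57.6126 50.7867 57.6126
tree:
10.9912
15.2350 6.8891
20.5006 10.1697 3.6937
26.7133 14.5625 5.9053 1.5250
32.7305 20.1276 9.1855 2.6953 0.3709
38.0347 26.7133 13.8086 4.6745 0.7453 0.0000
42.7105 32.7305 19.8874 7.9034 1.4973 0.0000 0.0000
46.8324 38.0347 26.7133 12.8888 3.0084 0.0000 0.0000 0.0000
50.4659 42.7105 32.7305 19.8874 6.0443 0.0000 0.0000 0.0000 0.0000
53.6688 46.8324 38.0347 26.7133 12.1441 0.0000 0.0000 0.0000 0.0000 0.0000

Δt=0.14256, u=1.13440, d=0.88152, q=0.49851, disc=e^(-rΔt)=0.99247
k=9 terminal: V=max(K-S,0) → 53.6688 46.8324 38.0347 26.7133 12.1441 0.0000 0.0000 0.0000 0.0000 0.0000
k=8: j=0 S=27.0341 intr=50.4659 cont=49.8825 V=50.4659[EX]; j=1 S=34.7895 intr=42.7105 cont=42.1272 V=42.7105[EX]; j=2 S=44.7695 intr=32.7305 cont=32.1471 V=32.7305[EX]; j=3 S=57.6126 intr=19.8874 cont=19.3040 V=19.8874[EX]; j=4 S=74.1400 intr=3.3600 cont=6.0443 V=6.0443[hold]; j=5 S=95.4086 intr=0.0000 cont=0.0000 V=0.0000[hold]; j=6 S=122.7786 intr=0.0000 cont=0.0000 V=0.0000[hold]; j=7 S=158.0002 intr=0.0000 cont=0.0000 V=0.0000[hold]; j=8 S=203.3258 intr=0.0000 cont=0.0000 V=0.0000[hold]  S*(8)=57.6126
k=7: j=0 S=30.6676 intr=46.8324 cont=46.2490 V=46.8324[EX]; j=1 S=39.4653 intr=38.0347 cont=37.4514 V=38.0347[EX]; j=2 S=50.7867 intr=26.7133 cont=26.1299 V=26.7133[EX]; j=3 S=65.3559 intr=12.1441 cont=12.8888 V=12.8888[hold]; j=4 S=84.1047 intr=0.0000 cont=3.0084 V=3.0084[hold]; j=5 S=108.2318 intr=0.0000 cont=0.0000 V=0.0000[hold]; j=6 S=139.2804 intr=0.0000 cont=0.0000 V=0.0000[hold]; j=7 S=179.2359 intr=0.0000 cont=0.0000 V=0.0000[hold]  S*(7)=50.7867
k=6: j=0 S=34.7895 intr=42.7105 cont=42.1272 V=42.7105[EX]; j=1 S=44.7695 intr=32.7305 cont=32.1471 V=32.7305[EX]; j=2 S=57.6126 intr=19.8874 cont=19.6725 V=19.8874[EX]; j=3 S=74.1400 intr=3.3600 cont=7.9034 V=7.9034[hold]; j=4 S=95.4086 intr=0.0000 cont=1.4973 V=1.4973[hold]; j=5 S=122.7786 intr=0.0000 cont=0.0000 V=0.0000[hold]; j=6 S=158.0002 intr=0.0000 cont=0.0000 V=0.0000[hold]  S*(6)=57.6126
k=5: j=0 S=39.4653 intr=38.0347 cont=37.4514 V=38.0347[EX]; j=1 S=50.7867 intr=26.7133 cont=26.1299 V=26.7133[EX]; j=2 S=65.3559 intr=12.1441 cont=13.8086 V=13.8086[hold]; j=3 S=84.1047 intr=0.0000 cont=4.6745 V=4.6745[hold]; j=4 S=108.2318 intr=0.0000 cont=0.7453 V=0.7453[hold]; j=5 S=139.2804 intr=0.0000 cont=0.0000 V=0.0000[hold]  S*(5)=50.7867
k=4: j=0 S=44.7695 intr=32.7305 cont=32.1471 V=32.7305[EX]; j=1 S=57.6126 intr=19.8874 cont=20.1276 V=20.1276[hold]; j=2 S=74.1400 intr=3.3600 cont=9.1855 V=9.1855[hold]; j=3 S=95.4086 intr=0.0000 cont=2.6953 V=2.6953[hold]; j=4 S=122.7786 intr=0.0000 cont=0.3709 V=0.3709[hold]  S*(4)=44.7695
k=3: j=0 S=50.7867 intr=26.7133 cont=26.2488 V=26.7133[EX]; j=1 S=65.3559 intr=12.1441 cont=14.5625 V=14.5625[hold]; j=2 S=84.1047 intr=0.0000 cont=5.9053 V=5.9053[hold]; j=3 S=108.2318 intr=0.0000 cont=1.5250 V=1.5250[hold]  S*(3)=50.7867
k=2: j=0 S=57.6126 intr=19.8874 cont=20.5006 V=20.5006[hold]; j=1 S=74.1400 intr=3.3600 cont=10.1697 V=10.1697[hold]; j=2 S=95.4086 intr=0.0000 cont=3.6937 V=3.6937[hold]  S*(2)=-
k=1: j=0 S=65.3559 intr=12.1441 cont=15.2350 V=15.2350[hold]; j=1 S=84.1047 intr=0.0000 cont=6.8891 V=6.8891[hold]  S*(1)=-
k=0: j=0 S=74.1400 intr=3.3600 cont=10.9912 V=10.9912[hold]  S*(0)=-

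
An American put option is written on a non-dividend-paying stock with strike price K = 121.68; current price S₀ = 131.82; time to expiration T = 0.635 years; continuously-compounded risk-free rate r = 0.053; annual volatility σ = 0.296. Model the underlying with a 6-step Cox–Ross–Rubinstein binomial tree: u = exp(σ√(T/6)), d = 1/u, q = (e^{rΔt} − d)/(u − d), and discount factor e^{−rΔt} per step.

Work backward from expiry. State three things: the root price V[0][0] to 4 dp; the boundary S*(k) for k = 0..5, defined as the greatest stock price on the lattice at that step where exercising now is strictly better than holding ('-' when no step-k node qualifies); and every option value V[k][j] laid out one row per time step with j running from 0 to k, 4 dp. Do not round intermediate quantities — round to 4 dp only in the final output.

price = 6.4962
boundary = - - - - 89.6809 98.7462
tree:
6.4962
10.2694 2.8715
15.7035 5.0596 0.7597
23.0246 8.7054 1.5437 0.0000
31.9991 14.4879 3.1369 0.0000 0.0000
40.2321 22.9338 6.3741 0.0000 0.0000 0.0000
47.7093 31.9991 12.9522 0.0000 0.0000 0.0000 0.0000

Δt=0.10583  u=1.10108  d=0.90820  q=0.50511  discount=0.99441
step 6 (expiry): payoffs max(K−S,0) = 47.7093 31.9991 12.9522 0.0000 0.0000 0.0000 0.0000
step 5: (k=5,j=0): S=81.4479, (K−S)⁺=40.2321, hold=39.5515 ⇒ V=40.2321 exercise | (k=5,j=1): S=98.7462, (K−S)⁺=22.9338, hold=22.2532 ⇒ V=22.9338 exercise | (k=5,j=2): S=119.7184, (K−S)⁺=1.9616, hold=6.3741 ⇒ V=6.3741 continue | (k=5,j=3): S=145.1448, (K−S)⁺=0.0000, hold=0.0000 ⇒ V=0.0000 continue | (k=5,j=4): S=175.9715, (K−S)⁺=0.0000, hold=0.0000 ⇒ V=0.0000 continue | (k=5,j=5): S=213.3452, (K−S)⁺=0.0000, hold=0.0000 ⇒ V=0.0000 continue  boundary S*=98.7462
step 4: (k=4,j=0): S=89.6809, (K−S)⁺=31.9991, hold=31.3185 ⇒ V=31.9991 exercise | (k=4,j=1): S=108.7278, (K−S)⁺=12.9522, hold=14.4879 ⇒ V=14.4879 continue | (k=4,j=2): S=131.8200, (K−S)⁺=0.0000, hold=3.1369 ⇒ V=3.1369 continue | (k=4,j=3): S=159.8166, (K−S)⁺=0.0000, hold=0.0000 ⇒ V=0.0000 continue | (k=4,j=4): S=193.7593, (K−S)⁺=0.0000, hold=0.0000 ⇒ V=0.0000 continue  boundary S*=89.6809
step 3: (k=3,j=0): S=98.7462, (K−S)⁺=22.9338, hold=23.0246 ⇒ V=23.0246 continue | (k=3,j=1): S=119.7184, (K−S)⁺=1.9616, hold=8.7054 ⇒ V=8.7054 continue | (k=3,j=2): S=145.1448, (K−S)⁺=0.0000, hold=1.5437 ⇒ V=1.5437 continue | (k=3,j=3): S=175.9715, (K−S)⁺=0.0000, hold=0.0000 ⇒ V=0.0000 continue  boundary S*=-
step 2: (k=2,j=0): S=108.7278, (K−S)⁺=12.9522, hold=15.7035 ⇒ V=15.7035 continue | (k=2,j=1): S=131.8200, (K−S)⁺=0.0000, hold=5.0596 ⇒ V=5.0596 continue | (k=2,j=2): S=159.8166, (K−S)⁺=0.0000, hold=0.7597 ⇒ V=0.7597 continue  boundary S*=-
step 1: (k=1,j=0): S=119.7184, (K−S)⁺=1.9616, hold=10.2694 ⇒ V=10.2694 continue | (k=1,j=1): S=145.1448, (K−S)⁺=0.0000, hold=2.8715 ⇒ V=2.8715 continue  boundary S*=-
step 0: (k=0,j=0): S=131.8200, (K−S)⁺=0.0000, hold=6.4962 ⇒ V=6.4962 continue  boundary S*=-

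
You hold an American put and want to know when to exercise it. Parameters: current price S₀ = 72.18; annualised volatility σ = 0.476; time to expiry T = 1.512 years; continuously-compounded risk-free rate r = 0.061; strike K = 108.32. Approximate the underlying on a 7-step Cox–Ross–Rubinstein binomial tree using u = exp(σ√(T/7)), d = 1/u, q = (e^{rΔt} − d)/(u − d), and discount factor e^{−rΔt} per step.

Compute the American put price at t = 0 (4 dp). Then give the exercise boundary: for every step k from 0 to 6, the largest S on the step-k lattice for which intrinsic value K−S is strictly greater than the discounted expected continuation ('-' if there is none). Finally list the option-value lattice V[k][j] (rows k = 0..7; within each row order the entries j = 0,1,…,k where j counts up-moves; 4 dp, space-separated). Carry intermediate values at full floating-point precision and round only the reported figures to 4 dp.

Δt=0.21600, u=1.24760, d=0.80154, q=0.47465, disc=e^(-rΔt)=0.98691
k=7 terminal: V=max(K-S,0) → 92.9781 84.4401 71.1505 50.4651 18.2680 0.0000 0.0000 0.0000
k=6: j=0 S=19.1406 intr=89.1794 cont=87.7615 V=89.1794[EX]; j=1 S=29.7927 intr=78.5273 cont=77.1094 V=78.5273[EX]; j=2 S=46.3728 intr=61.9472 cont=60.5293 V=61.9472[EX]; j=3 S=72.1800 intr=36.1400 cont=34.7221 V=36.1400[EX]; j=4 S=112.3493 intr=0.0000 cont=9.4714 V=9.4714[hold]; j=5 S=174.8734 intr=0.0000 cont=0.0000 V=0.0000[hold]; j=6 S=272.1931 intr=0.0000 cont=0.0000 V=0.0000[hold]  S*(6)=72.1800
k=5: j=0 S=23.8799 intr=84.4401 cont=83.0222 V=84.4401[EX]; j=1 S=37.1695 intr=71.1505 cont=69.7326 V=71.1505[EX]; j=2 S=57.8549 intr=50.4651 cont=49.0472 V=50.4651[EX]; j=3 S=90.0520 intr=18.2680 cont=23.1743 V=23.1743[hold]; j=4 S=140.1674 intr=0.0000 cont=4.9107 V=4.9107[hold]; j=5 S=218.1727 intr=0.0000 cont=0.0000 V=0.0000[hold]  S*(5)=57.8549
k=4: j=0 S=29.7927 intr=78.5273 cont=77.1094 V=78.5273[EX]; j=1 S=46.3728 intr=61.9472 cont=60.5293 V=61.9472[EX]; j=2 S=72.1800 intr=36.1400 cont=37.0205 V=37.0205[hold]; j=3 S=112.3493 intr=0.0000 cont=14.3156 V=14.3156[hold]; j=4 S=174.8734 intr=0.0000 cont=2.5460 V=2.5460[hold]  S*(4)=46.3728
k=3: j=0 S=37.1695 intr=71.1505 cont=69.7326 V=71.1505[EX]; j=1 S=57.8549 intr=50.4651 cont=49.4597 V=50.4651[EX]; j=2 S=90.0520 intr=18.2680 cont=25.9000 V=25.9000[hold]; j=3 S=140.1674 intr=0.0000 cont=8.6149 V=8.6149[hold]  S*(3)=57.8549
k=2: j=0 S=46.3728 intr=61.9472 cont=60.5293 V=61.9472[EX]; j=1 S=72.1800 intr=36.1400 cont=38.2973 V=38.2973[hold]; j=2 S=112.3493 intr=0.0000 cont=17.4640 V=17.4640[hold]  S*(2)=46.3728
k=1: j=0 S=57.8549 intr=50.4651 cont=50.0578 V=50.4651[EX]; j=1 S=90.0520 intr=18.2680 cont=28.0369 V=28.0369[hold]  S*(1)=57.8549
k=0: j=0 S=72.1800 intr=36.1400 cont=39.2983 V=39.2983[hold]  S*(0)=-

price = 39.2983
boundary = - 57.8549 46.3728 57.8549 46.3728 57.8549 72.1800
tree:
39.2983
50.4651 28.0369
61.9472 38.2973 17.4640
71.1505 50.4651 25.9000 8.6149
78.5273 61.9472 37.0205 14.3156 2.5460
84.4401 71.1505 50.4651 23.1743 4.9107 0.0000
89.1794 78.5273 61.9472 36.1400 9.4714 0.0000 0.0000
92.9781 84.4401 71.1505 50.4651 18.2680 0.0000 0.0000 0.0000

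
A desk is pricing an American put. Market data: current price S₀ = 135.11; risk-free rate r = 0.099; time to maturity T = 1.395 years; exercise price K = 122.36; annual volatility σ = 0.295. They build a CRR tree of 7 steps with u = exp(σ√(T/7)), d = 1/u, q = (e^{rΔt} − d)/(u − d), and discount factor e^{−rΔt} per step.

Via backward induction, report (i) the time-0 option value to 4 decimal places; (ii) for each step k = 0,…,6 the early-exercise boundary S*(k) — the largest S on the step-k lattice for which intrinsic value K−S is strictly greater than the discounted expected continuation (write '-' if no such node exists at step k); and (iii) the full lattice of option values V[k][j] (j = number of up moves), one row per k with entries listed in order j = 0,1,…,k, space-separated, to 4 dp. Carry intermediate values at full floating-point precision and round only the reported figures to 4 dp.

price = 7.2162
boundary = - - - 91.0139 79.7838 91.0139 103.8248
tree:
7.2162
12.1597 3.3133
19.8796 6.0974 1.0876
31.3461 10.9419 2.2368 0.1587
42.5762 18.9788 4.5677 0.3538 0.0000
52.4207 31.3461 9.2487 0.7888 0.0000 0.0000
61.0504 42.5762 18.5352 1.7586 0.0000 0.0000 0.0000
68.6154 52.4207 31.3461 3.9211 0.0000 0.0000 0.0000 0.0000

Δt=0.19929, u=1.14076, d=0.87661, q=0.54256, disc=e^(-rΔt)=0.98046
k=7 terminal: V=max(K-S,0) → 68.6154 52.4207 31.3461 3.9211 0.0000 0.0000 0.0000 0.0000
k=6: j=0 S=61.3096 intr=61.0504 cont=58.6600 V=61.0504[EX]; j=1 S=79.7838 intr=42.5762 cont=40.1858 V=42.5762[EX]; j=2 S=103.8248 intr=18.5352 cont=16.1448 V=18.5352[EX]; j=3 S=135.1100 intr=0.0000 cont=1.7586 V=1.7586[hold]; j=4 S=175.8223 intr=0.0000 cont=0.0000 V=0.0000[hold]; j=5 S=228.8023 intr=0.0000 cont=0.0000 V=0.0000[hold]; j=6 S=297.7465 intr=0.0000 cont=0.0000 V=0.0000[hold]  S*(6)=103.8248
k=5: j=0 S=69.9393 intr=52.4207 cont=50.0303 V=52.4207[EX]; j=1 S=91.0139 intr=31.3461 cont=28.9556 V=31.3461[EX]; j=2 S=118.4389 intr=3.9211 cont=9.2487 V=9.2487[hold]; j=3 S=154.1277 intr=0.0000 cont=0.7888 V=0.7888[hold]; j=4 S=200.5705 intr=0.0000 cont=0.0000 V=0.0000[hold]; j=5 S=261.0078 intr=0.0000 cont=0.0000 V=0.0000[hold]  S*(5)=91.0139
k=4: j=0 S=79.7838 intr=42.5762 cont=40.1858 V=42.5762[EX]; j=1 S=103.8248 intr=18.5352 cont=18.9788 V=18.9788[hold]; j=2 S=135.1100 intr=0.0000 cont=4.5677 V=4.5677[hold]; j=3 S=175.8223 intr=0.0000 cont=0.3538 V=0.3538[hold]; j=4 S=228.8023 intr=0.0000 cont=0.0000 V=0.0000[hold]  S*(4)=79.7838
k=3: j=0 S=91.0139 intr=31.3461 cont=29.1916 V=31.3461[EX]; j=1 S=118.4389 intr=3.9211 cont=10.9419 V=10.9419[hold]; j=2 S=154.1277 intr=0.0000 cont=2.2368 V=2.2368[hold]; j=3 S=200.5705 intr=0.0000 cont=0.1587 V=0.1587[hold]  S*(3)=91.0139
k=2: j=0 S=103.8248 intr=18.5352 cont=19.8796 V=19.8796[hold]; j=1 S=135.1100 intr=0.0000 cont=6.0974 V=6.0974[hold]; j=2 S=175.8223 intr=0.0000 cont=1.0876 V=1.0876[hold]  S*(2)=-
k=1: j=0 S=118.4389 intr=3.9211 cont=12.1597 V=12.1597[hold]; j=1 S=154.1277 intr=0.0000 cont=3.3133 V=3.3133[hold]  S*(1)=-
k=0: j=0 S=135.1100 intr=0.0000 cont=7.2162 V=7.2162[hold]  S*(0)=-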